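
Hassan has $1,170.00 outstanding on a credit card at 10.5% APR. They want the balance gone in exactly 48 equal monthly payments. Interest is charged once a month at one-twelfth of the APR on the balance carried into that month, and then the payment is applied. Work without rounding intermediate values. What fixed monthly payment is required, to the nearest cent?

$29.96

Monthly rate r = 10.5%/12 = 0.875% = 0.00875.
Level-payment amortization: P = B₀·r / (1 − (1+r)^(−n)) = 1170.00·0.00875 / (1 − 1.00875^(−48)).
Denominator 1 − (1+r)^(−48) = 0.341751756.
P = 10.2375 / 0.341751756 ≈ 29.96.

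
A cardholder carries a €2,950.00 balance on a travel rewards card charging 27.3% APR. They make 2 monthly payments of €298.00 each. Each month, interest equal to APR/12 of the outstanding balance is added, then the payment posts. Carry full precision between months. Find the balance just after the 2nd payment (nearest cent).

€2,482.97

Monthly rate r = 27.3%/12 = 2.275% = 0.02275.
Each month: B ← B·(1+r) − €298.00.
Month 1: interest €67.11; balance after payment €2,719.11.
Month 2: interest €61.86; balance after payment €2,482.97.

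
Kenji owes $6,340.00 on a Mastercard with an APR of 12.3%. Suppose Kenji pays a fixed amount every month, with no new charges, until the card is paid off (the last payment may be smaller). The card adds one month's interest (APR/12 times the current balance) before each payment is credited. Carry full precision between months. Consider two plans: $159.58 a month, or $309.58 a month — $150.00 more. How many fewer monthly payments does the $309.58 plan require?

Monthly rate r = 12.3%/12 = 1.025% = 0.01025.
At $159.58/mo: n = ⌈−ln(1 − rB₀/P)/ln(1+r)⌉ = 52 payments (last $44.79); total interest = total paid − $6,340.00 = $1,843.37.
At $309.58/mo: 24 payments (last $32.41); total interest $812.75.
Payments saved = 52 − 24 = 28.

28 fewer payments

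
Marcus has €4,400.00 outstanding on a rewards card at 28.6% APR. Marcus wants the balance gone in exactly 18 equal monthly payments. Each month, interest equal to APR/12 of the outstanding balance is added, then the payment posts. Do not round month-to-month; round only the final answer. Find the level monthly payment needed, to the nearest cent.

Monthly rate r = 28.6%/12 = 2.38333% = 0.0238333.
Level-payment amortization: P = B₀·r / (1 − (1+r)^(−n)) = 4400.00·0.0238333 / (1 − 1.02383^(−18)).
Denominator 1 − (1+r)^(−18) = 0.345554884.
P = 104.867 / 0.345554884 ≈ 303.47.

€303.47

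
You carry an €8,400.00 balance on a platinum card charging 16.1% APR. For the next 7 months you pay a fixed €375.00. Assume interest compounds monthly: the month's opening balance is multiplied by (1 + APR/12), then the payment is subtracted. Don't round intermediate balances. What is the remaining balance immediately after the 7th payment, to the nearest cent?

€6,488.32

Monthly rate r = 16.1%/12 = 1.34167% = 0.0134167.
Each month: B ← B·(1+r) − €375.00.
Month 1: interest €112.70; balance after payment €8,137.70.
Month 2: interest €109.18; balance after payment €7,871.88.
Month 3: interest €105.61; balance after payment €7,602.50.
Month 4: interest €102.00; balance after payment €7,329.50.
Month 5: interest €98.34; balance after payment €7,052.83.
Month 6: interest €94.63; balance after payment €6,772.46.
Month 7: interest €90.86; balance after payment €6,488.32.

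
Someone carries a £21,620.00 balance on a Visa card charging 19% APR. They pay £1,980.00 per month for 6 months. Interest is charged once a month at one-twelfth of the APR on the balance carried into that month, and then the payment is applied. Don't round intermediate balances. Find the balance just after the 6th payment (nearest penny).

Monthly rate r = 19%/12 = 1.58333% = 0.0158333.
Each month: B ← B·(1+r) − £1,980.00.
Month 1: interest £342.32; balance after payment £19,982.32.
Month 2: interest £316.39; balance after payment £18,318.70.
Month 3: interest £290.05; balance after payment £16,628.75.
Month 4: interest £263.29; balance after payment £14,912.04.
Month 5: interest £236.11; balance after payment £13,168.15.
Month 6: interest £208.50; balance after payment £11,396.64.

£11,396.64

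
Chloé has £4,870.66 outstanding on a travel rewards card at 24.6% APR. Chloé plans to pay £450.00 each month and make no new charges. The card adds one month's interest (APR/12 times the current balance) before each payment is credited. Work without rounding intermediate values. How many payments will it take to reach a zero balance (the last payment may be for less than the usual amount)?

13 payments

Monthly rate r = 24.6%/12 = 2.05% = 0.0205.
Recurrence: B ← B·(1+r) − £450.00.
Month 1: interest £99.85; balance after payment £4,520.51.
Month 2: interest £92.67; balance after payment £4,163.18.
Closed form: n = −ln(1 − rB₀/P)/ln(1+r) = −ln(0.77811)/ln(1.0205) ≈ 12.363, so the balance reaches zero during payment 13.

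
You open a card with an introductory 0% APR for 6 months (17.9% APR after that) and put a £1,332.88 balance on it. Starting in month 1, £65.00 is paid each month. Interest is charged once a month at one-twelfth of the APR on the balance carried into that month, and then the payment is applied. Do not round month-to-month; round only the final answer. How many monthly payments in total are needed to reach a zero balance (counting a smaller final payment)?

23 months

Promo months 1–6 at r₀ = 0%/12 = 0; months 7+ at r₁ = 17.9%/12 = 0.0149167.
After month 6 (no interest yet): B = £1,332.88 − 6·£65.00 = £942.88.
Then at r₁ with £65.00/mo: n₂ = −ln(1 − r₁·B/P)/ln(1+r₁) ≈ 16.47 → 17 more payments.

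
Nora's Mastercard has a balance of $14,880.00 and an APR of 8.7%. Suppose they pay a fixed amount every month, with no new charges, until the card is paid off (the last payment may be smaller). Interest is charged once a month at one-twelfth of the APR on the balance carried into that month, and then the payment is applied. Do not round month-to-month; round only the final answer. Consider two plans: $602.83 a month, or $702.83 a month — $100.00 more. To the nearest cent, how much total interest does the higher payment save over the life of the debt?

Monthly rate r = 8.7%/12 = 0.725% = 0.00725.
At $602.83/mo: n = ⌈−ln(1 − rB₀/P)/ln(1+r)⌉ = 28 payments (last $178.59); total interest = total paid − $14,880.00 = $1,575.00.
At $702.83/mo: 24 payments (last $47.76); total interest $1,332.85.
Interest saved = $1,575.00 − $1,332.85 = $242.15.

$242.15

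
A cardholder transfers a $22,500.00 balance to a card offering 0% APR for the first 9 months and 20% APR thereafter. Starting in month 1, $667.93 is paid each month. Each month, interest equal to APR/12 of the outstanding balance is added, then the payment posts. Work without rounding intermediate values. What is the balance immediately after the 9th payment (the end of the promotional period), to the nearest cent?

Promo months 1–9 at r₀ = 0%/12 = 0; months 10+ at r₁ = 20%/12 = 0.0166667.
After month 9 (no interest yet): B = $22,500.00 − 9·$667.93 = $16,488.63.

$16,488.63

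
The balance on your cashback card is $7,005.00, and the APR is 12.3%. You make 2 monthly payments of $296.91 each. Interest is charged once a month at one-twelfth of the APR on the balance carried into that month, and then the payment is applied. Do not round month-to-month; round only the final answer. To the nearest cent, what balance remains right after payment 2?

$6,552.48

Monthly rate r = 12.3%/12 = 1.025% = 0.01025.
Each month: B ← B·(1+r) − $296.91.
Month 1: interest $71.80; balance after payment $6,779.89.
Month 2: interest $69.49; balance after payment $6,552.48.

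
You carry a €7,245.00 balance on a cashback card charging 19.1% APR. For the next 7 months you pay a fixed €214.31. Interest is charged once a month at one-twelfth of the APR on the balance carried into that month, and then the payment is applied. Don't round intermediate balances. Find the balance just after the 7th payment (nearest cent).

€6,518.06

Monthly rate r = 19.1%/12 = 1.59167% = 0.0159167.
Each month: B ← B·(1+r) − €214.31.
Month 1: interest €115.32; balance after payment €7,146.01.
Month 2: interest €113.74; balance after payment €7,045.44.
Month 3: interest €112.14; balance after payment €6,943.27.
Month 4: interest €110.51; balance after payment €6,839.47.
Month 5: interest €108.86; balance after payment €6,734.02.
Month 6: interest €107.18; balance after payment €6,626.90.
Month 7: interest €105.48; balance after payment €6,518.06.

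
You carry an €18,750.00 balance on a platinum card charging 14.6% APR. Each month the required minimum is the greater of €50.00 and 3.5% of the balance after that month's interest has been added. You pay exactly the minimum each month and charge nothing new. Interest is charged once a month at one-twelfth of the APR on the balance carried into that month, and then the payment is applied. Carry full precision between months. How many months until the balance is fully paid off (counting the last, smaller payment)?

145 months

Monthly rate r = 14.6%/12 = 1.21667% = 0.0121667.
While 3.5% of the post-interest balance exceeds €50.00, each month B ← (B·(1+r))·(1 − 0.035), i.e. B shrinks by the factor (1+r)·0.965 = 0.97674.
This holds for months 1–110. Entering month 111 the balance is €1,408.41; 3.5% of the post-interest balance is now below €50.00, so the flat €50.00 minimum applies from here.
From month 111 a fixed €50.00 at rate r clears €1,408.41 in 35 more payments. Total: 110 + 35 = 145 months.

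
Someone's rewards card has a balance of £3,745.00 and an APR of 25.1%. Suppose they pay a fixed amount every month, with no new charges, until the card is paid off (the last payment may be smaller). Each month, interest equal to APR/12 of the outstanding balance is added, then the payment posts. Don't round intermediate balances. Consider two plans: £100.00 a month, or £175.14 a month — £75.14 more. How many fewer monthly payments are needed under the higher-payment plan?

45 fewer payments

Monthly rate r = 25.1%/12 = 2.09167% = 0.0209167.
At £100.00/mo: n = ⌈−ln(1 − rB₀/P)/ln(1+r)⌉ = 74 payments (last £88.07); total interest = total paid − £3,745.00 = £3,643.07.
At £175.14/mo: 29 payments (last £112.43); total interest £1,271.35.
Payments saved = 74 − 29 = 45.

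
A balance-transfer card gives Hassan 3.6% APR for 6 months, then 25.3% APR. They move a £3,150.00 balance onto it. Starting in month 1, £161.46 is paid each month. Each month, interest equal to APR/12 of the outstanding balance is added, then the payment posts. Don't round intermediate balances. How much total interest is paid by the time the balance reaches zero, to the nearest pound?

£484

Promo months 1–6 at r₀ = 3.6%/12 = 0.003; months 7+ at r₁ = 25.3%/12 = 0.0210833.
After month 6: iterate B ← B·(1+r₀) − £161.46 for 6 months → £2,231.07.
Then at r₁ with £161.46/mo: n₂ = −ln(1 − r₁·B/P)/ln(1+r₁) ≈ 16.51 → 17 more payments.
Total paid = 22·£161.46 + £82.00 = £3,634.12; interest = £3,634.12 − £3,150.00 = £484.12.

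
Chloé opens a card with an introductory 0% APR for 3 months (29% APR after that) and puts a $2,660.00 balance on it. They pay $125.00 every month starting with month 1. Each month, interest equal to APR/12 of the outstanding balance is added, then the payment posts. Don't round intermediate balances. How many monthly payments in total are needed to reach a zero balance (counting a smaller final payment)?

Promo months 1–3 at r₀ = 0%/12 = 0; months 4+ at r₁ = 29%/12 = 0.0241667.
After month 3 (no interest yet): B = $2,660.00 − 3·$125.00 = $2,285.00.
Then at r₁ with $125.00/mo: n₂ = −ln(1 − r₁·B/P)/ln(1+r₁) ≈ 24.41 → 25 more payments.

28 months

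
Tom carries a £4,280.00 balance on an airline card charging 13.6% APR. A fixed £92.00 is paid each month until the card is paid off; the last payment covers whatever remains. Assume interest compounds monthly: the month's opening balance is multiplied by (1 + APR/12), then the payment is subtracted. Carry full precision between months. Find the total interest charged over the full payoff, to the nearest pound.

£1,836

Monthly rate r = 13.6%/12 = 1.13333% = 0.0113333.
Payoff takes n = ⌈−ln(1 − rB₀/P)/ln(1+r)⌉ = ⌈66.478⌉ = 67 payments; the last is £44.11.
Total paid = 66·£92.00 + £44.11 = £6,116.11.
Total interest = total paid − principal = £6,116.11 − £4,280.00 = £1,836.11.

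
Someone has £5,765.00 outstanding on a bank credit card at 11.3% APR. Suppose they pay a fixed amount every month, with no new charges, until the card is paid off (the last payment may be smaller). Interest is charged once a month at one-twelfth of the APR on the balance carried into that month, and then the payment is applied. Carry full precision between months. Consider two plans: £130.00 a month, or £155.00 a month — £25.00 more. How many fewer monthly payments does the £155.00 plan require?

Monthly rate r = 11.3%/12 = 0.941667% = 0.00941667.
At £130.00/mo: n = ⌈−ln(1 − rB₀/P)/ln(1+r)⌉ = 58 payments (last £88.17); total interest = total paid − £5,765.00 = £1,733.17.
At £155.00/mo: 47 payments (last £0.19); total interest £1,365.19.
Payments saved = 58 − 47 = 11.

11 fewer payments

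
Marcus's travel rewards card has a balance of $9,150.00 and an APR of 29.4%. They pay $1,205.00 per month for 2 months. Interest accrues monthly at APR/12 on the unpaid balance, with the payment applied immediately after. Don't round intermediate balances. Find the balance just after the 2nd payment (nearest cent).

Monthly rate r = 29.4%/12 = 2.45% = 0.0245.
Each month: B ← B·(1+r) − $1,205.00.
Month 1: interest $224.17; balance after payment $8,169.17.
Month 2: interest $200.14; balance after payment $7,164.32.

$7,164.32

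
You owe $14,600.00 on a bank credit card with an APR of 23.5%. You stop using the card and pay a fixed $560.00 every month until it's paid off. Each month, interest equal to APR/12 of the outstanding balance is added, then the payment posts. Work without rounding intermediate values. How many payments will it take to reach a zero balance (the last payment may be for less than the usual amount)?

37 months

Monthly rate r = 23.5%/12 = 1.95833% = 0.0195833.
Recurrence: B ← B·(1+r) − $560.00.
Month 1: interest $285.92; balance after payment $14,325.92.
Month 2: interest $280.55; balance after payment $14,046.47.
Closed form: n = −ln(1 − rB₀/P)/ln(1+r) = −ln(0.48943)/ln(1.01958) ≈ 36.841, so the balance reaches zero during payment 37.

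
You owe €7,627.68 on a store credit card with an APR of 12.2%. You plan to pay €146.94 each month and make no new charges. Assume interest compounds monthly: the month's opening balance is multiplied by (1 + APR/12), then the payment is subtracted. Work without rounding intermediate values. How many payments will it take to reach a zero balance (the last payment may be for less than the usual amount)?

Monthly rate r = 12.2%/12 = 1.01667% = 0.0101667.
Recurrence: B ← B·(1+r) − €146.94.
Month 1: interest €77.55; balance after payment €7,558.29.
Month 2: interest €76.84; balance after payment €7,488.19.
Closed form: n = −ln(1 − rB₀/P)/ln(1+r) = −ln(0.47225)/ln(1.01017) ≈ 74.170, so the balance reaches zero during payment 75.

75 payments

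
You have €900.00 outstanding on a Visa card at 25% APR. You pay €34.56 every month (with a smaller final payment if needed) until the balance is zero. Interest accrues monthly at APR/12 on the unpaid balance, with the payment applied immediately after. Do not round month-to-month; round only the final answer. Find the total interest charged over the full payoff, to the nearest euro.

€411

Monthly rate r = 25%/12 = 2.08333% = 0.0208333.
Payoff takes n = ⌈−ln(1 − rB₀/P)/ln(1+r)⌉ = ⌈37.928⌉ = 38 payments; the last is €32.11.
Total paid = 37·€34.56 + €32.11 = €1,310.83.
Total interest = total paid − principal = €1,310.83 − €900.00 = €410.83.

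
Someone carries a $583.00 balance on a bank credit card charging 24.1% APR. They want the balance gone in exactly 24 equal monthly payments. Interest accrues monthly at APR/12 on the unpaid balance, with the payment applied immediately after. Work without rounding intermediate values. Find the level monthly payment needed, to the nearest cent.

Monthly rate r = 24.1%/12 = 2.00833% = 0.0200833.
Level-payment amortization: P = B₀·r / (1 − (1+r)^(−n)) = 583.00·0.0200833 / (1 − 1.02008^(−24)).
Denominator 1 − (1+r)^(−24) = 0.37949633.
P = 11.7086 / 0.37949633 ≈ 30.85.

$30.85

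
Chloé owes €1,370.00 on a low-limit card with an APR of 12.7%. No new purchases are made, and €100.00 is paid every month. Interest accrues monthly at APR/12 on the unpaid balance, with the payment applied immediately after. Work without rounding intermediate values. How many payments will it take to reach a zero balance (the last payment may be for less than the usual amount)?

15 payments

Monthly rate r = 12.7%/12 = 1.05833% = 0.0105833.
Recurrence: B ← B·(1+r) − €100.00.
Month 1: interest €14.50; balance after payment €1,284.50.
Month 2: interest €13.59; balance after payment €1,198.09.
Closed form: n = −ln(1 − rB₀/P)/ln(1+r) = −ln(0.85501)/ln(1.01058) ≈ 14.879, so the balance reaches zero during payment 15.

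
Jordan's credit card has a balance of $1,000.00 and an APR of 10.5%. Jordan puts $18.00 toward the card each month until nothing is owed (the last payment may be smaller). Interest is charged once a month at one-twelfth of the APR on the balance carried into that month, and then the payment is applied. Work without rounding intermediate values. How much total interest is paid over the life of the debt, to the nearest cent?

$375.54

Monthly rate r = 10.5%/12 = 0.875% = 0.00875.
Payoff takes n = ⌈−ln(1 − rB₀/P)/ln(1+r)⌉ = ⌈76.418⌉ = 77 payments; the last is $7.54.
Total paid = 76·$18.00 + $7.54 = $1,375.54.
Total interest = total paid − principal = $1,375.54 − $1,000.00 = $375.54.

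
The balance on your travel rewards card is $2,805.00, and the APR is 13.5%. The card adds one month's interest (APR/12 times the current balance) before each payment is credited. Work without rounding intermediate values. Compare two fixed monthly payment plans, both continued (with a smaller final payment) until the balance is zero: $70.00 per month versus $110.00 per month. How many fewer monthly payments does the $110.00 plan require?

23 fewer payments

Monthly rate r = 13.5%/12 = 1.125% = 0.01125.
At $70.00/mo: n = ⌈−ln(1 − rB₀/P)/ln(1+r)⌉ = 54 payments (last $40.00); total interest = total paid − $2,805.00 = $945.00.
At $110.00/mo: 31 payments (last $24.52); total interest $519.52.
Payments saved = 54 − 31 = 23.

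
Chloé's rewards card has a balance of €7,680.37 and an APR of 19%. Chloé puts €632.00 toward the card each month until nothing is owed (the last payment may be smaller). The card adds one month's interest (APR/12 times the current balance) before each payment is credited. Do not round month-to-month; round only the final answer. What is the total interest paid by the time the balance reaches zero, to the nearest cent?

€918.42

Monthly rate r = 19%/12 = 1.58333% = 0.0158333.
Payoff takes n = ⌈−ln(1 − rB₀/P)/ln(1+r)⌉ = ⌈13.604⌉ = 14 payments; the last is €382.79.
Total paid = 13·€632.00 + €382.79 = €8,598.79.
Total interest = total paid − principal = €8,598.79 − €7,680.37 = €918.42.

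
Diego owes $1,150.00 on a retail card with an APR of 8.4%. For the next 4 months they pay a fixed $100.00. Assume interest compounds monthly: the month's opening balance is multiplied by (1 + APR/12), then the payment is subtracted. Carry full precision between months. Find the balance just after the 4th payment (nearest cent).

Monthly rate r = 8.4%/12 = 0.7% = 0.007.
Each month: B ← B·(1+r) − $100.00.
Month 1: interest $8.05; balance after payment $1,058.05.
Month 2: interest $7.41; balance after payment $965.46.
Month 3: interest $6.76; balance after payment $872.21.
Month 4: interest $6.11; balance after payment $778.32.

$778.32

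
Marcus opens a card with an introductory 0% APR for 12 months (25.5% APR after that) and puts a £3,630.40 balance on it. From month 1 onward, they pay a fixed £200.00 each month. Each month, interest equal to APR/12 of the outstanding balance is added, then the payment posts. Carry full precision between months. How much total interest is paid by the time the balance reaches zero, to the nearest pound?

Promo months 1–12 at r₀ = 0%/12 = 0; months 13+ at r₁ = 25.5%/12 = 0.02125.
After month 12 (no interest yet): B = £3,630.40 − 12·£200.00 = £1,230.40.
Then at r₁ with £200.00/mo: n₂ = −ln(1 − r₁·B/P)/ln(1+r₁) ≈ 6.66 → 7 more payments.
Total paid = 18·£200.00 + £133.03 = £3,733.03; interest = £3,733.03 − £3,630.40 = £102.63.

£103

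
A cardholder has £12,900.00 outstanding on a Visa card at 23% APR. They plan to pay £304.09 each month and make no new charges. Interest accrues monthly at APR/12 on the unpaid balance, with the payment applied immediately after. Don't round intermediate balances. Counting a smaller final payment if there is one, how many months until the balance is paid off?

Monthly rate r = 23%/12 = 1.91667% = 0.0191667.
Recurrence: B ← B·(1+r) − £304.09.
Month 1: interest £247.25; balance after payment £12,843.16.
Month 2: interest £246.16; balance after payment £12,785.23.
Closed form: n = −ln(1 − rB₀/P)/ln(1+r) = −ln(0.18692)/ln(1.01917) ≈ 88.336, so the balance reaches zero during payment 89.

89 payments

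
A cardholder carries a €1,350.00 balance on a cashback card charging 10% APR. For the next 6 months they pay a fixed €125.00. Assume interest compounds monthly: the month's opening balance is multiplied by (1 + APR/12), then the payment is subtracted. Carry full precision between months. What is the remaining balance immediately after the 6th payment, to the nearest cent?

Monthly rate r = 10%/12 = 0.833333% = 0.00833333.
Each month: B ← B·(1+r) − €125.00.
Month 1: interest €11.25; balance after payment €1,236.25.
Month 2: interest €10.30; balance after payment €1,121.55.
Month 3: interest €9.35; balance after payment €1,005.90.
Month 4: interest €8.38; balance after payment €889.28.
Month 5: interest €7.41; balance after payment €771.69.
Month 6: interest €6.43; balance after payment €653.12.

€653.12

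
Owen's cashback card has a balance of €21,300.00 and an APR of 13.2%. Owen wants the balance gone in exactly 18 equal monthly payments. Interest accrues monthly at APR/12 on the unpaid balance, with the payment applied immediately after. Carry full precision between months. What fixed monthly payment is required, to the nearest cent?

€1,310.82

Monthly rate r = 13.2%/12 = 1.1% = 0.011.
Level-payment amortization: P = B₀·r / (1 − (1+r)^(−n)) = 21300.00·0.011 / (1 − 1.011^(−18)).
Denominator 1 − (1+r)^(−18) = 0.178742782.
P = 234.3 / 0.178742782 ≈ 1310.82.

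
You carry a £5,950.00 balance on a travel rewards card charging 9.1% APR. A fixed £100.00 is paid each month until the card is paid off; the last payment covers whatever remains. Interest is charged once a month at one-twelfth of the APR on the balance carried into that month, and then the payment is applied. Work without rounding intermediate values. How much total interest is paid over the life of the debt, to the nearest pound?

Monthly rate r = 9.1%/12 = 0.758333% = 0.00758333.
Payoff takes n = ⌈−ln(1 − rB₀/P)/ln(1+r)⌉ = ⌈79.425⌉ = 80 payments; the last is £42.62.
Total paid = 79·£100.00 + £42.62 = £7,942.62.
Total interest = total paid − principal = £7,942.62 − £5,950.00 = £1,992.62.

£1,993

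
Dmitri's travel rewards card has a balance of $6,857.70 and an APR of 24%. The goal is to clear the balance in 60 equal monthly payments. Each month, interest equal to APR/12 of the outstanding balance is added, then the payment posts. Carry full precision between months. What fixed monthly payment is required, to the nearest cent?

$197.28

Monthly rate r = 24%/12 = 2% = 0.02.
Level-payment amortization: P = B₀·r / (1 − (1+r)^(−n)) = 6857.70·0.02 / (1 − 1.02^(−60)).
Denominator 1 − (1+r)^(−60) = 0.695217734.
P = 137.154 / 0.695217734 ≈ 197.28.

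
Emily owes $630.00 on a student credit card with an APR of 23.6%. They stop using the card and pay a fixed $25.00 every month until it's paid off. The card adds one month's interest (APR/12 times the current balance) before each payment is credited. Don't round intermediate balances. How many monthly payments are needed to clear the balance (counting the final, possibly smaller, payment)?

36 months

Monthly rate r = 23.6%/12 = 1.96667% = 0.0196667.
Recurrence: B ← B·(1+r) − $25.00.
Month 1: interest $12.39; balance after payment $617.39.
Month 2: interest $12.14; balance after payment $604.53.
Closed form: n = −ln(1 − rB₀/P)/ln(1+r) = −ln(0.5044)/ln(1.01967) ≈ 35.140, so the balance reaches zero during payment 36.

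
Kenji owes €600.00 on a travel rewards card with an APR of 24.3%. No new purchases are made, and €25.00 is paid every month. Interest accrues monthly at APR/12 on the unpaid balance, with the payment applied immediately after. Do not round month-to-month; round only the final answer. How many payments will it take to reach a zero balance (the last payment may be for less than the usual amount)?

34 payments

Monthly rate r = 24.3%/12 = 2.025% = 0.02025.
Recurrence: B ← B·(1+r) − €25.00.
Month 1: interest €12.15; balance after payment €587.15.
Month 2: interest €11.89; balance after payment €574.04.
Closed form: n = −ln(1 − rB₀/P)/ln(1+r) = −ln(0.514)/ln(1.02025) ≈ 33.197, so the balance reaches zero during payment 34.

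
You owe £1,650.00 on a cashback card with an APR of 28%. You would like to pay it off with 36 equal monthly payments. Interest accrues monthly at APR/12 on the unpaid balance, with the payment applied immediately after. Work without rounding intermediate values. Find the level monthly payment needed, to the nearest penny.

£68.25

Monthly rate r = 28%/12 = 2.33333% = 0.0233333.
Level-payment amortization: P = B₀·r / (1 − (1+r)^(−n)) = 1650.00·0.0233333 / (1 − 1.02333^(−36)).
Denominator 1 − (1+r)^(−36) = 0.564103228.
P = 38.5 / 0.564103228 ≈ 68.25.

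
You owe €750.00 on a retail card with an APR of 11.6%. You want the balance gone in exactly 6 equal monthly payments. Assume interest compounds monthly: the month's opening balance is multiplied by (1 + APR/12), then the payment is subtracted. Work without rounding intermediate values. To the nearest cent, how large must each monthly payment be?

€129.26

Monthly rate r = 11.6%/12 = 0.966667% = 0.00966667.
Level-payment amortization: P = B₀·r / (1 − (1+r)^(−n)) = 750.00·0.00966667 / (1 − 1.00967^(−6)).
Denominator 1 − (1+r)^(−6) = 0.0560871719.
P = 7.25 / 0.0560871719 ≈ 129.26.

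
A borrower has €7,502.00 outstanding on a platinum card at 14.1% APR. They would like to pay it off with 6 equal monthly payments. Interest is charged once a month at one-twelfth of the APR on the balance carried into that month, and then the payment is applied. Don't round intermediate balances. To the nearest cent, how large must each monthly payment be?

€1,302.25

Monthly rate r = 14.1%/12 = 1.175% = 0.01175.
Level-payment amortization: P = B₀·r / (1 − (1+r)^(−n)) = 7502.00·0.01175 / (1 − 1.01175^(−6)).
Denominator 1 − (1+r)^(−6) = 0.0676891862.
P = 88.1485 / 0.0676891862 ≈ 1302.25.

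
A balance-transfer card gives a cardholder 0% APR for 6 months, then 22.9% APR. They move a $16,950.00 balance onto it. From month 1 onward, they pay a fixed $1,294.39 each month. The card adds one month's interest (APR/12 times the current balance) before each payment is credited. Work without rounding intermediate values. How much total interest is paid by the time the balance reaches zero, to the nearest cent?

Promo months 1–6 at r₀ = 0%/12 = 0; months 7+ at r₁ = 22.9%/12 = 0.0190833.
After month 6 (no interest yet): B = $16,950.00 − 6·$1,294.39 = $9,183.66.
Then at r₁ with $1,294.39/mo: n₂ = −ln(1 − r₁·B/P)/ln(1+r₁) ≈ 7.70 → 8 more payments.
Total paid = 13·$1,294.39 + $903.60 = $17,730.67; interest = $17,730.67 − $16,950.00 = $780.67.

$780.67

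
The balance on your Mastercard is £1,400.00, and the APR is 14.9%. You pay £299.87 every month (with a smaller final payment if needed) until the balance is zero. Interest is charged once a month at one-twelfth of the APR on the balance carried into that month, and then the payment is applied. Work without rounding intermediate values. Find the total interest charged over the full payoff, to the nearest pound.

Monthly rate r = 14.9%/12 = 1.24167% = 0.0124167.
Payoff takes n = ⌈−ln(1 − rB₀/P)/ln(1+r)⌉ = ⌈4.839⌉ = 5 payments; the last is £251.92.
Total paid = 4·£299.87 + £251.92 = £1,451.40.
Total interest = total paid − principal = £1,451.40 − £1,400.00 = £51.40.

£51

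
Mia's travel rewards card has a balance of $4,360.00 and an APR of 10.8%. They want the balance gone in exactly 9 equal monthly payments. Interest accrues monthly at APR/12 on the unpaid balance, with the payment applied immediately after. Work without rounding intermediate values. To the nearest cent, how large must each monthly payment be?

$506.50

Monthly rate r = 10.8%/12 = 0.9% = 0.009.
Level-payment amortization: P = B₀·r / (1 − (1+r)^(−n)) = 4360.00·0.009 / (1 − 1.009^(−9)).
Denominator 1 − (1+r)^(−9) = 0.0774721117.
P = 39.24 / 0.0774721117 ≈ 506.50.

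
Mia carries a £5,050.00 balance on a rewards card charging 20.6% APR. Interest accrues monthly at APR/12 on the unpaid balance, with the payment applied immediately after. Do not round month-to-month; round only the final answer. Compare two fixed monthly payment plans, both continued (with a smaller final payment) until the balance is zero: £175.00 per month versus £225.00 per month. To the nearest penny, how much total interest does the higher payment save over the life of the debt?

£599.21

Monthly rate r = 20.6%/12 = 1.71667% = 0.0171667.
At £175.00/mo: n = ⌈−ln(1 − rB₀/P)/ln(1+r)⌉ = 41 payments (last £32.22); total interest = total paid − £5,050.00 = £1,982.22.
At £225.00/mo: 29 payments (last £133.01); total interest £1,383.01.
Interest saved = £1,982.22 − £1,383.01 = £599.21.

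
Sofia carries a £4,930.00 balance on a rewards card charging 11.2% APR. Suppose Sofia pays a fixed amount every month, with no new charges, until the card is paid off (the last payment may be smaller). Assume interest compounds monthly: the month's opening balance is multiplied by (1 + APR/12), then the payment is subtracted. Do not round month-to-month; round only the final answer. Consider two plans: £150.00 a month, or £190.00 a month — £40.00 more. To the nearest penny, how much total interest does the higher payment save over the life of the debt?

£244.22

Monthly rate r = 11.2%/12 = 0.933333% = 0.00933333.
At £150.00/mo: n = ⌈−ln(1 − rB₀/P)/ln(1+r)⌉ = 40 payments (last £65.74); total interest = total paid − £4,930.00 = £985.74.
At £190.00/mo: 30 payments (last £161.52); total interest £741.52.
Interest saved = £985.74 − £741.52 = £244.22.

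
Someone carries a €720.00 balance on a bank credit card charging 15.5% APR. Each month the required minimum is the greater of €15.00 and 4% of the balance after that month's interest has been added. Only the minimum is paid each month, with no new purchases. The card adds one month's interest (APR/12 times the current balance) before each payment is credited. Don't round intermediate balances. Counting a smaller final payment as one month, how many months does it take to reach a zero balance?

54 months

Monthly rate r = 15.5%/12 = 1.29167% = 0.0129167.
While 4% of the post-interest balance exceeds €15.00, each month B ← (B·(1+r))·(1 − 0.04), i.e. B shrinks by the factor (1+r)·0.96 = 0.9724.
This holds for months 1–24. Entering month 25 the balance is €367.80; 4% of the post-interest balance is now below €15.00, so the flat €15.00 minimum applies from here.
From month 25 a fixed €15.00 at rate r clears €367.80 in 30 more payments. Total: 24 + 30 = 54 months.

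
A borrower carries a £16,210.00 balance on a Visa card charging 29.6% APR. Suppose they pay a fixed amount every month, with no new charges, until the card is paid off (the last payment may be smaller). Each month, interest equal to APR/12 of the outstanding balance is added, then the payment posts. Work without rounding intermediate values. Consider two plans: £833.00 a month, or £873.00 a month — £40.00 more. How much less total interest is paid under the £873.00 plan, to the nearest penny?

Monthly rate r = 29.6%/12 = 2.46667% = 0.0246667.
At £833.00/mo: n = ⌈−ln(1 − rB₀/P)/ln(1+r)⌉ = 27 payments (last £698.44); total interest = total paid − £16,210.00 = £6,146.44.
At £873.00/mo: 26 payments (last £120.64); total interest £5,735.64.
Interest saved = £6,146.44 − £5,735.64 = £410.80.

£410.80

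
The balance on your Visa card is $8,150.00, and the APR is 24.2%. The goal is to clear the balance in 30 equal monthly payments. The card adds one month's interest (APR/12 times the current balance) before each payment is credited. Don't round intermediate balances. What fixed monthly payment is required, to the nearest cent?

$364.73

Monthly rate r = 24.2%/12 = 2.01667% = 0.0201667.
Level-payment amortization: P = B₀·r / (1 − (1+r)^(−n)) = 8150.00·0.0201667 / (1 − 1.02017^(−30)).
Denominator 1 − (1+r)^(−30) = 0.450628499.
P = 164.358 / 0.450628499 ≈ 364.73.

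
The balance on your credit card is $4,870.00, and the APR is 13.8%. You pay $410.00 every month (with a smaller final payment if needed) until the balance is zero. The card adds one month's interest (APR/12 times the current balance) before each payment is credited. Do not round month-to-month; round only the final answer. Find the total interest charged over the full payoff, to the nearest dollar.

Monthly rate r = 13.8%/12 = 1.15% = 0.0115.
Payoff takes n = ⌈−ln(1 − rB₀/P)/ln(1+r)⌉ = ⌈12.845⌉ = 13 payments; the last is $346.75.
Total paid = 12·$410.00 + $346.75 = $5,266.75.
Total interest = total paid − principal = $5,266.75 − $4,870.00 = $396.75.

$397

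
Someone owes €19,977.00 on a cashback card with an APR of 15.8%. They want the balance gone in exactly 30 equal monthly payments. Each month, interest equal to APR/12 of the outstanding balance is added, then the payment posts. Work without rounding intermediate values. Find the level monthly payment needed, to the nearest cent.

Monthly rate r = 15.8%/12 = 1.31667% = 0.0131667.
Level-payment amortization: P = B₀·r / (1 − (1+r)^(−n)) = 19977.00·0.0131667 / (1 − 1.01317^(−30)).
Denominator 1 − (1+r)^(−30) = 0.324581099.
P = 263.031 / 0.324581099 ≈ 810.37.

€810.37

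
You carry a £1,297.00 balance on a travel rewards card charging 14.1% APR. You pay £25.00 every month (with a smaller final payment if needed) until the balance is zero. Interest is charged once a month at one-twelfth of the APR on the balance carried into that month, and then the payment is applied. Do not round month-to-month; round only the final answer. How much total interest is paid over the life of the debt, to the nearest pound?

Monthly rate r = 14.1%/12 = 1.175% = 0.01175.
Payoff takes n = ⌈−ln(1 − rB₀/P)/ln(1+r)⌉ = ⌈80.517⌉ = 81 payments; the last is £12.96.
Total paid = 80·£25.00 + £12.96 = £2,012.96.
Total interest = total paid − principal = £2,012.96 − £1,297.00 = £715.96.

£716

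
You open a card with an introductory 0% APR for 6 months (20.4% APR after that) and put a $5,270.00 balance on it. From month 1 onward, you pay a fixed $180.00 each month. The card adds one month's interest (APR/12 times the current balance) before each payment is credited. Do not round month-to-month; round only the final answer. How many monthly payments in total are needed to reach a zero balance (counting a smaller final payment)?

Promo months 1–6 at r₀ = 0%/12 = 0; months 7+ at r₁ = 20.4%/12 = 0.017.
After month 6 (no interest yet): B = $5,270.00 − 6·$180.00 = $4,190.00.
Then at r₁ with $180.00/mo: n₂ = −ln(1 − r₁·B/P)/ln(1+r₁) ≈ 29.88 → 30 more payments.

36 payments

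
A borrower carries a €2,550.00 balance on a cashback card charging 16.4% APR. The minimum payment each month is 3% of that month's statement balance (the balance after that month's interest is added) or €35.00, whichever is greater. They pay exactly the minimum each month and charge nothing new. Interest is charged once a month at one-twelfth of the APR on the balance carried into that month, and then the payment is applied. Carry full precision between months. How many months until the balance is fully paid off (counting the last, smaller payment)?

92 months

Monthly rate r = 16.4%/12 = 1.36667% = 0.0136667.
While 3% of the post-interest balance exceeds €35.00, each month B ← (B·(1+r))·(1 − 0.03), i.e. B shrinks by the factor (1+r)·0.97 = 0.98326.
This holds for months 1–48. Entering month 49 the balance is €1,133.84; 3% of the post-interest balance is now below €35.00, so the flat €35.00 minimum applies from here.
From month 49 a fixed €35.00 at rate r clears €1,133.84 in 44 more payments. Total: 48 + 44 = 92 months.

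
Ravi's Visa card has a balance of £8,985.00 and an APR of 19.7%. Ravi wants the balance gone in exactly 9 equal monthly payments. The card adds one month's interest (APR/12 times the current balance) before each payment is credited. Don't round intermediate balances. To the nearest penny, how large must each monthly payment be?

£1,082.06

Monthly rate r = 19.7%/12 = 1.64167% = 0.0164167.
Level-payment amortization: P = B₀·r / (1 − (1+r)^(−n)) = 8985.00·0.0164167 / (1 − 1.01642^(−9)).
Denominator 1 − (1+r)^(−9) = 0.136317738.
P = 147.504 / 0.136317738 ≈ 1082.06.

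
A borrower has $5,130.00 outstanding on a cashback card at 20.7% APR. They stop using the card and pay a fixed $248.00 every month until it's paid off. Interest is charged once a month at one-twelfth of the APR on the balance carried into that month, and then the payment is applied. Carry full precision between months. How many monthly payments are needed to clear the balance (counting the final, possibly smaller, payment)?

Monthly rate r = 20.7%/12 = 1.725% = 0.01725.
Recurrence: B ← B·(1+r) − $248.00.
Month 1: interest $88.49; balance after payment $4,970.49.
Month 2: interest $85.74; balance after payment $4,808.23.
Closed form: n = −ln(1 − rB₀/P)/ln(1+r) = −ln(0.64318)/ln(1.01725) ≈ 25.805, so the balance reaches zero during payment 26.

26 payments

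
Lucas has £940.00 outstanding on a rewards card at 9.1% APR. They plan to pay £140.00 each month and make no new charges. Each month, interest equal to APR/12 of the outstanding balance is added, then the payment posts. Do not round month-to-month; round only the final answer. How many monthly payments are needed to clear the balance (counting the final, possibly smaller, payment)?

Monthly rate r = 9.1%/12 = 0.758333% = 0.00758333.
Recurrence: B ← B·(1+r) − £140.00.
Month 1: interest £7.13; balance after payment £807.13.
Month 2: interest £6.12; balance after payment £673.25.
Closed form: n = −ln(1 − rB₀/P)/ln(1+r) = −ln(0.94908)/ln(1.00758) ≈ 6.917, so the balance reaches zero during payment 7.

7 payments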